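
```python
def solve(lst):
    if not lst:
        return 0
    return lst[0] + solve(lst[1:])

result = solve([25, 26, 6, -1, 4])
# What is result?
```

25 + 26 + 6 + (-1) + 4 + 0 = 60

Answer: 60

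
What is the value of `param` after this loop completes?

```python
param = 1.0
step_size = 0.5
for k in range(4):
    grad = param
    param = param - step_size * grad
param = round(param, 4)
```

Gradient descent: w = 1.0 * (1 - 0.5)^4
`param` takes the values: 1.0 → 0.5 → 0.25 → 0.125 → 0.0625

Answer: 0.0625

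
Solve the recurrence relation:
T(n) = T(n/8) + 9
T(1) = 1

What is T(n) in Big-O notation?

Each step divides n by 8 and adds 9. After log_8(n) steps we reach T(1)=1. So T(n) = 9·log_8(n) + 1 = O(log n).

Answer: O(log n)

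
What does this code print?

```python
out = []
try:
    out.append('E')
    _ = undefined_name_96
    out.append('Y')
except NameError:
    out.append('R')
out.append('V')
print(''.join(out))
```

Execution trace: 'E' (try body) → 'R' (except NameError) → 'V' (after the try/except). Output: ERV

Answer: ERV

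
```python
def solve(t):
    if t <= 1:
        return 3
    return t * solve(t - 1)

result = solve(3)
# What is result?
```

solve(3) = 3 * 2 * 3 = 18

Answer: 18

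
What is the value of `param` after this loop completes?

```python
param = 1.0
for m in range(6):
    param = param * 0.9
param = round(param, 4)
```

Exponential decay: 1.0 * 0.9^6
`param` takes the values: 1.0 → 0.9 → 0.81 → 0.729 → 0.6561 → 0.59049 → 0.531441 → 0.5314

Answer: 0.5314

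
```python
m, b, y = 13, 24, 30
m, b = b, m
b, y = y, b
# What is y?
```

Trace:
`m, b, y = 13, 24, 30` → m = 13; b = 24; y = 30
`m, b = b, m` → m = 24; b = 13
`b, y = y, b` → b = 30; y = 13
So y = 13

Answer: 13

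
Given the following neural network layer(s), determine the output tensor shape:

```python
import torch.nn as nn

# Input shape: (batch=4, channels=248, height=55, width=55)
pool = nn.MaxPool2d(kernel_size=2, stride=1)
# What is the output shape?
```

Input: (4, 248, 55, 55) -> Output: (4, 248, 54, 54)

Answer: (4, 248, 54, 54)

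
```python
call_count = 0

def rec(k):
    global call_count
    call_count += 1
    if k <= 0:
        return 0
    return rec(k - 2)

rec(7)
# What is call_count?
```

Linear recursion stepping by 2: 5 calls from k=7 down to ≤0.

Answer: 5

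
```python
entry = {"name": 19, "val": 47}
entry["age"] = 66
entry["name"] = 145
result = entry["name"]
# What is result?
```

Trace:
`entry = {"name": 19, "val": 47}` → entry = {'name': 19, 'val': 47}
`entry["age"] = 66` → entry = {'name': 19, 'val': 47, 'age': 66}
`entry["name"] = 145` → entry = {'name': 145, 'val': 47, 'age': 66}
`result = entry["name"]` → result = 145
So result = 145

Answer: 145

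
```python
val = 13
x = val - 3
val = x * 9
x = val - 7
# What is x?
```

Trace:
`val = 13` → val = 13
`x = val - 3` → x = 10
`val = x * 9` → val = 90
`x = val - 7` → x = 83
So x = 83

Answer: 83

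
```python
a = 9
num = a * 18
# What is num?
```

Trace:
`a = 9` → a = 9
`num = a * 18` → num = 162
So num = 162

Answer: 162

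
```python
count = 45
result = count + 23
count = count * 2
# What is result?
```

Trace:
`count = 45` → count = 45
`result = count + 23` → result = 68
`count = count * 2` → count = 90
So result = 68

Answer: 68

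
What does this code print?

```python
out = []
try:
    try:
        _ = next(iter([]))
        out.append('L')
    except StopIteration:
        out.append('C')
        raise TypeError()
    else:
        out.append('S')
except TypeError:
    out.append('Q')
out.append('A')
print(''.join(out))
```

Execution trace: 'C' (inner except StopIteration) → 'Q' (outer except TypeError) → 'A' (after the try/except). Output: CQA

Answer: CQA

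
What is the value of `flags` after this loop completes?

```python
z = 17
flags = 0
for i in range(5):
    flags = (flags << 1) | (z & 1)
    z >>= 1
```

Reverse lowest 5 bits of 17
`flags` takes the values: 0 → 1 → 2 → 4 → 8 → 17

Answer: 17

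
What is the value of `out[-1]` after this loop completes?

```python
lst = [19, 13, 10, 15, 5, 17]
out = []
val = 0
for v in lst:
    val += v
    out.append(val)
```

Cumulative sum ends at 79
`out` takes the values: [] → [19] → [19, 32] → [19, 32, 42] → [19, 32, 42, 57] → [19, 32, 42, 57, 62] → [19, 32, 42, 57, 62, 79]
So `out[-1]` = 79

Answer: 79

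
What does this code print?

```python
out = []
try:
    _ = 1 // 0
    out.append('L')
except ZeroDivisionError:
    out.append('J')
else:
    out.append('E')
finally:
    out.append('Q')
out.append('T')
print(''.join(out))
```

Execution trace: 'J' (except ZeroDivisionError) → 'Q' (finally) → 'T' (after the try/except). Output: JQT

Answer: JQT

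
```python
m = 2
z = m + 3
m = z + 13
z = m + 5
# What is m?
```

Trace:
`m = 2` → m = 2
`z = m + 3` → z = 5
`m = z + 13` → m = 18
`z = m + 5` → z = 23
So m = 18

Answer: 18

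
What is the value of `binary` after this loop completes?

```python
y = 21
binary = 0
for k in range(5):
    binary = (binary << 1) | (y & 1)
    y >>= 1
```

Reverse lowest 5 bits of 21
`binary` takes the values: 0 → 1 → 2 → 5 → 10 → 21

Answer: 21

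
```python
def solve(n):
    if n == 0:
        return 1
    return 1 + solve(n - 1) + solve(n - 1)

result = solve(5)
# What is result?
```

solve(n) = 1 + 2·solve(n-1), solve(0)=1. Closed form: (1+1)·2^5 - 1 = 63.

Answer: 63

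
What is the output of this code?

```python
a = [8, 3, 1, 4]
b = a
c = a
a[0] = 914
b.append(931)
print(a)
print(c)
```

Key concept: multiple aliases.
Step by step:
`a = [8, 3, 1, 4]` → a = [8, 3, 1, 4]
`b = a` → b = [8, 3, 1, 4] (same object as a)
`c = a` → c = [8, 3, 1, 4] (same object as a, b)
`a[0] = 914` → a = [914, 3, 1, 4] (same object as b, c); b = [914, 3, 1, 4] (same object as a, c); c = [914, 3, 1, 4] (same object as a, b)
`b.append(931)` → a = [914, 3, 1, 4, 931] (same object as b, c); b = [914, 3, 1, 4, 931] (same object as a, c); c = [914, 3, 1, 4, 931] (same object as a, b)
`print(a)` → prints [914, 3, 1, 4, 931]
`print(c)` → prints [914, 3, 1, 4, 931]

Answer:
[914, 3, 1, 4, 931]
[914, 3, 1, 4, 931]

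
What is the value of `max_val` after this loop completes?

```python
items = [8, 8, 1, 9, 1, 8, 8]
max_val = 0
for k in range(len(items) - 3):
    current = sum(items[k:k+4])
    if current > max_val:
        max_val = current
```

Max sum of 4-element window in [8, 8, 1, 9, 1, 8, 8]
`max_val` takes the values: 0 → 26

Answer: 26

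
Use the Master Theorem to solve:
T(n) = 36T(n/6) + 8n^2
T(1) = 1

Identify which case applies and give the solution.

a=36, b=6, f(n)=8n^2. log_6(36) = 2. Since c=2 = 2, Case 2 applies: T(n) = Θ(n^log_b(a) · log n) = O(n^2 log n).

Answer: O(n^2 log n) - Case 2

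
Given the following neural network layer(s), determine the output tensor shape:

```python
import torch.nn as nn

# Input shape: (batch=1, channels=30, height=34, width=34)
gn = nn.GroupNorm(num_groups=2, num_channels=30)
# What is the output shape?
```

Input: (1, 30, 34, 34) -> Output: (1, 30, 34, 34)

Answer: (1, 30, 34, 34)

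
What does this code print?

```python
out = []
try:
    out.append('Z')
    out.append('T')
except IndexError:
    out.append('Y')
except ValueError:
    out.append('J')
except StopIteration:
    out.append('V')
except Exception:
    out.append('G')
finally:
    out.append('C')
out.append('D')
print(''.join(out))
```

Execution trace: 'Z' (try body) → 'T' (try body, no exception) → 'C' (finally) → 'D' (after the try/except). Output: ZTCD

Answer: ZTCD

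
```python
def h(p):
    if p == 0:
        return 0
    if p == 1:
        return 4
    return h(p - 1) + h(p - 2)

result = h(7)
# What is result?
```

Build up from base cases: h(0)=0, h(1)=4, h(2)=4, h(3)=8, h(4)=12, h(5)=20, h(6)=32, ..., h(7)=52

Answer: 52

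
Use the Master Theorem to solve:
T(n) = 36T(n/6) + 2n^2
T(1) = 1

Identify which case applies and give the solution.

a=36, b=6, f(n)=2n^2. log_6(36) = 2. Since c=2 = 2, Case 2 applies: T(n) = Θ(n^log_b(a) · log n) = O(n^2 log n).

Answer: O(n^2 log n) - Case 2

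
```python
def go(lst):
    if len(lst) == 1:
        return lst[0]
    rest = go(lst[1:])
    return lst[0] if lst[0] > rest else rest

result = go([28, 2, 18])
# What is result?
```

Recursive max over [28, 2, 18] = 28

Answer: 28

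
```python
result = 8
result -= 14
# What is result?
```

Trace:
`result = 8` → result = 8
`result -= 14` → result = -6
So result = -6

Answer: -6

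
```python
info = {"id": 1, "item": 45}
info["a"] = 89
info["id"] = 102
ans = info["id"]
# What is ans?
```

Trace:
`info = {"id": 1, "item": 45}` → info = {'id': 1, 'item': 45}
`info["a"] = 89` → info = {'id': 1, 'item': 45, 'a': 89}
`info["id"] = 102` → info = {'id': 102, 'item': 45, 'a': 89}
`ans = info["id"]` → ans = 102
So ans = 102

Answer: 102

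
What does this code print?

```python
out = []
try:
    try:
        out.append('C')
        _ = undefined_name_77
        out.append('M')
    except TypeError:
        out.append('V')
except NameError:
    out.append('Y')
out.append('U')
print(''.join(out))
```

Execution trace: 'C' (try body) → 'Y' (outer except NameError) → 'U' (after the try/except). Output: CYU

Answer: CYU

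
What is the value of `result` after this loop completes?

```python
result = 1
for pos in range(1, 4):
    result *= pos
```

3! = 6
`result` takes the values: 1 → 2 → 6

Answer: 6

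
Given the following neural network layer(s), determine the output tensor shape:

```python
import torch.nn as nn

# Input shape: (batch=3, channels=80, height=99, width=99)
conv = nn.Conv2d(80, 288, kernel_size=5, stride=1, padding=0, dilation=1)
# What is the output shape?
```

Input: (3, 80, 99, 99) -> Output: (3, 288, 95, 95)

Answer: (3, 288, 95, 95)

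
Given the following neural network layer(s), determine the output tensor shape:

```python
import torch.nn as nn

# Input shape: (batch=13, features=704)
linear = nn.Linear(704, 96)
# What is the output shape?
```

Input: (13, 704) -> Output: (13, 96)

Answer: (13, 96)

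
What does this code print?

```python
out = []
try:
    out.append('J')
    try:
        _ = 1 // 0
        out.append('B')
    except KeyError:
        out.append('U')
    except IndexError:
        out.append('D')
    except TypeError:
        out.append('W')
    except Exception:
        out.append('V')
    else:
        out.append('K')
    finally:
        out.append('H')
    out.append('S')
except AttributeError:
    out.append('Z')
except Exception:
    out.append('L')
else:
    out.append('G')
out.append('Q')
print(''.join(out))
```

Execution trace: 'J' (try body) → 'V' (inner except Exception) → 'H' (inner finally) → 'S' (try body, no exception) → 'G' (else) → 'Q' (after the try/except). Output: JVHSGQ

Answer: JVHSGQ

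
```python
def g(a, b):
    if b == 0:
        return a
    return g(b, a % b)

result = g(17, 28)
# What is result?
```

g(17, 28) -> g(28, 17) -> g(17, 11) -> g(11, 6) -> g(6, 5) -> g(5, 1) -> g(1, 0) -> 1

Answer: 1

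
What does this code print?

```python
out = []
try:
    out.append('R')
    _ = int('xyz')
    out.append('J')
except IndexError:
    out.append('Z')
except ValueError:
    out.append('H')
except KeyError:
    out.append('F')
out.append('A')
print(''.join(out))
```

Execution trace: 'R' (try body) → 'H' (except ValueError) → 'A' (after the try/except). Output: RHA

Answer: RHA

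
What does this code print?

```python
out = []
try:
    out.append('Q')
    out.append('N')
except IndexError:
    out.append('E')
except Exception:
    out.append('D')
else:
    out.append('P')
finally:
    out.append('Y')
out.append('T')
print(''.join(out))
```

Execution trace: 'Q' (try body) → 'N' (try body, no exception) → 'P' (else) → 'Y' (finally) → 'T' (after the try/except). Output: QNPYT

Answer: QNPYT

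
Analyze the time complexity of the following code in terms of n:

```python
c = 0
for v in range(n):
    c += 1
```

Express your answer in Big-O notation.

Each loop level contributes: n. Multiplying the contributions gives O(n).

Answer: O(n)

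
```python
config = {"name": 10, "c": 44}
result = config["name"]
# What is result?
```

Trace:
`config = {"name": 10, "c": 44}` → config = {'name': 10, 'c': 44}
`result = config["name"]` → result = 10
So result = 10

Answer: 10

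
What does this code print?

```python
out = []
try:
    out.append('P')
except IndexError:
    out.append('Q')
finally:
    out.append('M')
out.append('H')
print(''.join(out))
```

Execution trace: 'P' (try body, no exception) → 'M' (finally) → 'H' (after the try/except). Output: PMH

Answer: PMH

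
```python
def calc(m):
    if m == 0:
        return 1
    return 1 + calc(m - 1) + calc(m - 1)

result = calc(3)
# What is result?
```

calc(m) = 1 + 2·calc(m-1), calc(0)=1. Closed form: (1+1)·2^3 - 1 = 15.

Answer: 15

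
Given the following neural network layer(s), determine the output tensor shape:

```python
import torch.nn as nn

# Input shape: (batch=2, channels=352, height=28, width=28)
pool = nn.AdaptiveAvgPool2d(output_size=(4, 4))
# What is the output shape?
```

Input: (2, 352, 28, 28) -> Output: (2, 352, 4, 4)

Answer: (2, 352, 4, 4)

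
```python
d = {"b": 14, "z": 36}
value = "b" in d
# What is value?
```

Trace:
`d = {"b": 14, "z": 36}` → d = {'b': 14, 'z': 36}
`value = "b" in d` → value = True
So value = True

Answer: True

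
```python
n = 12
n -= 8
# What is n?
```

Trace:
`n = 12` → n = 12
`n -= 8` → n = 4
So n = 4

Answer: 4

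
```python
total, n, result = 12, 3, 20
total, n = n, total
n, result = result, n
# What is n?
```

Trace:
`total, n, result = 12, 3, 20` → total = 12; n = 3; result = 20
`total, n = n, total` → total = 3; n = 12
`n, result = result, n` → n = 20; result = 12
So n = 20

Answer: 20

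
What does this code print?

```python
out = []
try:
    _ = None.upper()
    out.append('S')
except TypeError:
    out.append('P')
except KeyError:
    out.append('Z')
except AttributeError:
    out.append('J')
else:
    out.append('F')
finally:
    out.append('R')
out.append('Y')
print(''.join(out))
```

Execution trace: 'J' (except AttributeError) → 'R' (finally) → 'Y' (after the try/except). Output: JRY

Answer: JRY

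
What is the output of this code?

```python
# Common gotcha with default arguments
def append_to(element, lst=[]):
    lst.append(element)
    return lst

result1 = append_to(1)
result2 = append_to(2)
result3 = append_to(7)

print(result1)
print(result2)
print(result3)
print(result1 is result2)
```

Key concept: mutable default argument gotcha.
Step by step:
`result1 = append_to(1)` → result1 = [1]
`result2 = append_to(2)` → result1 = [1, 2] (same object as result2); result2 = [1, 2] (same object as result1)
`result3 = append_to(7)` → result1 = [1, 2, 7] (same object as result2, result3); result2 = [1, 2, 7] (same object as result1, result3); result3 = [1, 2, 7] (same object as result1, result2)
`print(result1)` → prints [1, 2, 7]
`print(result2)` → prints [1, 2, 7]
`print(result3)` → prints [1, 2, 7]
`print(result1 is result2)` → prints True

Answer:
[1, 2, 7]
[1, 2, 7]
[1, 2, 7]
True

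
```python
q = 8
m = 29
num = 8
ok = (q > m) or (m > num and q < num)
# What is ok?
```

Trace:
`q = 8` → q = 8
`m = 29` → m = 29
`num = 8` → num = 8
`ok = (q > m) or (m > num and q < num)` → ok = False
So ok = False

Answer: False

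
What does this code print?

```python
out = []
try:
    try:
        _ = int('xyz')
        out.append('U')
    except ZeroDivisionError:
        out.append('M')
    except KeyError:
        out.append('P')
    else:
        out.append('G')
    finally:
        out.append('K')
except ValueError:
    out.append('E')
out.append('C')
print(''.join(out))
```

Execution trace: 'K' (finally) → 'E' (outer except ValueError) → 'C' (after the try/except). Output: KEC

Answer: KEC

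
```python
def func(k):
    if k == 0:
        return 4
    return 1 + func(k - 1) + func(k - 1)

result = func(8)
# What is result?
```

func(k) = 1 + 2·func(k-1), func(0)=4. Closed form: (4+1)·2^8 - 1 = 1279.

Answer: 1279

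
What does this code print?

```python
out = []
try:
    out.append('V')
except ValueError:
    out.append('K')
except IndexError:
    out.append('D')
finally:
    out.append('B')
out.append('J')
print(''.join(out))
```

Execution trace: 'V' (try body, no exception) → 'B' (finally) → 'J' (after the try/except). Output: VBJ

Answer: VBJ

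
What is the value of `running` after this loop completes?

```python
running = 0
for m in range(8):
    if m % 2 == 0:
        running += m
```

Sum of even numbers 0 to 7
`running` takes the values: 0 → 2 → 6 → 12

Answer: 12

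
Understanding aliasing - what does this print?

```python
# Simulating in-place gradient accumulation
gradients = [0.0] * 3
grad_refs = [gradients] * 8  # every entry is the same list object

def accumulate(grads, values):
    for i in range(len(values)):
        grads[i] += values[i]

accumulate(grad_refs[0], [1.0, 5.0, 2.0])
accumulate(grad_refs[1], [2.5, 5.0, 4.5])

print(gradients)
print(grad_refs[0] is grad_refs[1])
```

Key concept: gradient accumulation aliasing.
Step by step:
`gradients = [0.0] * 3` → gradients = [0.0, 0.0, 0.0]
`grad_refs = [gradients] * 8` → grad_refs = [[0.0, 0.0, 0.0], [0.0, 0.0, 0.0], [0.0, 0.0, 0.0], [0.0, 0.0, 0.0], [0.0, 0.0, 0.0], [0.0, 0.0, 0.0], [0.0, 0.0, 0.0], [0.0, 0.0, 0.0]]
`accumulate(grad_refs[0], [1.0, 5.0, 2.0])` → gradients = [1.0, 5.0, 2.0]; grad_refs = [[1.0, 5.0, 2.0], [1.0, 5.0, 2.0], [1.0, 5.0, 2.0], [1.0, 5.0, 2.0], [1.0, 5.0, 2.0], [1.0, 5.0, 2.0], [1.0, 5.0, 2.0], [1.0, 5.0, 2.0]]
`accumulate(grad_refs[1], [2.5, 5.0, 4.5])` → gradients = [3.5, 10.0, 6.5]; grad_refs = [[3.5, 10.0, 6.5], [3.5, 10.0, 6.5], [3.5, 10.0, 6.5], [3.5, 10.0, 6.5], [3.5, 10.0, 6.5], [3.5, 10.0, 6.5], [3.5, 10.0, 6.5], [3.5, 10.0, 6.5]]
`print(gradients)` → prints [3.5, 10.0, 6.5]
`print(grad_refs[0] is grad_refs[1])` → prints True

Answer:
[3.5, 10.0, 6.5]
True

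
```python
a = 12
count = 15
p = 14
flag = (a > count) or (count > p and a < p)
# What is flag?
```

Trace:
`a = 12` → a = 12
`count = 15` → count = 15
`p = 14` → p = 14
`flag = (a > count) or (count > p and a < p)` → flag = True
So flag = True

Answer: True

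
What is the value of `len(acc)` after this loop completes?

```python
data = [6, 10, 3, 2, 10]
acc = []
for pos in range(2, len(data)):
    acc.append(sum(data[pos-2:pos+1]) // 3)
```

Number of 3-element averages
`acc` takes the values: [] → [6] → [6, 5] → [6, 5, 5]
So `len(acc)` = 3

Answer: 3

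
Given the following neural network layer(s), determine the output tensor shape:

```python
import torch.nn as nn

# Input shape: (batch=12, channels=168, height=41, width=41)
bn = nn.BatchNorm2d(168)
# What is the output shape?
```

Input: (12, 168, 41, 41) -> Output: (12, 168, 41, 41)

Answer: (12, 168, 41, 41)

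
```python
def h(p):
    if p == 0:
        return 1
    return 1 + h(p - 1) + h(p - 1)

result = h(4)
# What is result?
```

h(p) = 1 + 2·h(p-1), h(0)=1. Closed form: (1+1)·2^4 - 1 = 31.

Answer: 31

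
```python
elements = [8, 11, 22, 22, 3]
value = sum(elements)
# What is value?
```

Trace:
`elements = [8, 11, 22, 22, 3]` → elements = [8, 11, 22, 22, 3]
`value = sum(elements)` → value = 66
So value = 66

Answer: 66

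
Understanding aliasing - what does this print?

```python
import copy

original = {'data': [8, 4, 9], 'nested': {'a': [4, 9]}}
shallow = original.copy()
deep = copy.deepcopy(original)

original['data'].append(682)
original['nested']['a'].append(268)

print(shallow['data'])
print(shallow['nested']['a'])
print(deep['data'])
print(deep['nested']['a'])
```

Key concept: comparing shallow vs deep copy.
Step by step:
`original = {'data': [8, 4, 9], 'nested': {'a': [4, 9]}}` → original = {'data': [8, 4, 9], 'nested': {'a': [4, 9]}}
`shallow = original.copy()` → shallow = {'data': [8, 4, 9], 'nested': {'a': [4, 9]}}
`deep = copy.deepcopy(original)` → deep = {'data': [8, 4, 9], 'nested': {'a': [4, 9]}}
`original['data'].append(682)` → original = {'data': [8, 4, 9, 682], 'nested': {'a': [4, 9]}}; shallow = {'data': [8, 4, 9, 682], 'nested': {'a': [4, 9]}}
`original['nested']['a'].append(268)` → original = {'data': [8, 4, 9, 682], 'nested': {'a': [4, 9, 268]}}; shallow = {'data': [8, 4, 9, 682], 'nested': {'a': [4, 9, 268]}}
`print(shallow['data'])` → prints [8, 4, 9, 682]
`print(shallow['nested']['a'])` → prints [4, 9, 268]
`print(deep['data'])` → prints [8, 4, 9]
`print(deep['nested']['a'])` → prints [4, 9]

Answer:
[8, 4, 9, 682]
[4, 9, 268]
[8, 4, 9]
[4, 9]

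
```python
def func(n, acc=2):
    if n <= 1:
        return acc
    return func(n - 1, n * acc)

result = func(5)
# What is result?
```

Accumulator trace (n, acc): (5, 2) -> (4, 10) -> (3, 40) -> (2, 120) -> (1, 240) -> return 240

Answer: 240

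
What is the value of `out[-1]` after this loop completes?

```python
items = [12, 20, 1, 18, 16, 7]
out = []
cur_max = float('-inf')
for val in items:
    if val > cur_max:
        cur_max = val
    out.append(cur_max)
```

Running max ends at 20
`out` takes the values: [] → [12] → [12, 20] → [12, 20, 20] → [12, 20, 20, 20] → [12, 20, 20, 20, 20] → [12, 20, 20, 20, 20, 20]
So `out[-1]` = 20

Answer: 20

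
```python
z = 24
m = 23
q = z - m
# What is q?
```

Trace:
`z = 24` → z = 24
`m = 23` → m = 23
`q = z - m` → q = 1
So q = 1

Answer: 1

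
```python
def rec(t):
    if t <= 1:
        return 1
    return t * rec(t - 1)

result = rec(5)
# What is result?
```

rec(5) = 5 * 4 * 3 * 2 * 1 = 120

Answer: 120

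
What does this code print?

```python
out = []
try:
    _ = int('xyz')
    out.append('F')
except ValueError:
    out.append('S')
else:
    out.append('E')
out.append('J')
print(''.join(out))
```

Execution trace: 'S' (except ValueError) → 'J' (after the try/except). Output: SJ

Answer: SJ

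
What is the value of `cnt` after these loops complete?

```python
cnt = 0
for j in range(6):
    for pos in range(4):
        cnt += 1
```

6 * 4 = 24
`cnt` takes the values: 0 → 1 → 2 → 3 → 4 → 5 → 6 → 7 → 8 → 9 → 10 → 11 → 12 → 13 → 14 → 15 → 16 → 17 → 18 → 19 → 20 → 21 → 22 → 23 → 24

Answer: 24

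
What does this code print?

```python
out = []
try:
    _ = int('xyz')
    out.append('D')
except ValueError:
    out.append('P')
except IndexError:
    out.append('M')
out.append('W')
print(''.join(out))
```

Execution trace: 'P' (except ValueError) → 'W' (after the try/except). Output: PW

Answer: PW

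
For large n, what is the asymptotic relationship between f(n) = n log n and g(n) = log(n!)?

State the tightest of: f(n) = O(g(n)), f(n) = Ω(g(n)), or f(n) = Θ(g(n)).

n log n vs log(n!): f(n) = Θ(g(n)) — they are asymptotically equivalent (Stirling's approximation).

Answer: f(n) = Θ(g(n)) — they are asymptotically equivalent (Stirling's approximation).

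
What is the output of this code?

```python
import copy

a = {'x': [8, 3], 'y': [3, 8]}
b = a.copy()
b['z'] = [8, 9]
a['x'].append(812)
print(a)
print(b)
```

Key concept: shallow copy of dict with mutable values.
Step by step:
`a = {'x': [8, 3], 'y': [3, 8]}` → a = {'x': [8, 3], 'y': [3, 8]}
`b = a.copy()` → b = {'x': [8, 3], 'y': [3, 8]}
`b['z'] = [8, 9]` → b = {'x': [8, 3], 'y': [3, 8], 'z': [8, 9]}
`a['x'].append(812)` → a = {'x': [8, 3, 812], 'y': [3, 8]}; b = {'x': [8, 3, 812], 'y': [3, 8], 'z': [8, 9]}
`print(a)` → prints {'x': [8, 3, 812], 'y': [3, 8]}
`print(b)` → prints {'x': [8, 3, 812], 'y': [3, 8], 'z': [8, 9]}

Answer:
{'x': [8, 3, 812], 'y': [3, 8]}
{'x': [8, 3, 812], 'y': [3, 8], 'z': [8, 9]}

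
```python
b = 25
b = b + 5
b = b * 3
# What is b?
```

Trace:
`b = 25` → b = 25
`b = b + 5` → b = 30
`b = b * 3` → b = 90
So b = 90

Answer: 90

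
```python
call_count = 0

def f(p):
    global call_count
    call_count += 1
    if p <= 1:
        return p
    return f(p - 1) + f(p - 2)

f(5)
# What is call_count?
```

Calls(p) = 1 + Calls(p-1) + Calls(p-2); Calls(0)=Calls(1)=1. For p=5 this gives 15.

Answer: 15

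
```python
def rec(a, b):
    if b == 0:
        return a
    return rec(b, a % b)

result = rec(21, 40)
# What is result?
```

rec(21, 40) -> rec(40, 21) -> rec(21, 19) -> rec(19, 2) -> rec(2, 1) -> rec(1, 0) -> 1

Answer: 1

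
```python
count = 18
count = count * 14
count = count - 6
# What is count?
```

Trace:
`count = 18` → count = 18
`count = count * 14` → count = 252
`count = count - 6` → count = 246
So count = 246

Answer: 246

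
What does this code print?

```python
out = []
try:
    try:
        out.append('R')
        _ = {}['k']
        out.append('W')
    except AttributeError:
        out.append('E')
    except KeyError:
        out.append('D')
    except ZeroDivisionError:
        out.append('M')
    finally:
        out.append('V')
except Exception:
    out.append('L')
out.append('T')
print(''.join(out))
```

Execution trace: 'R' (inner try body) → 'D' (inner except KeyError) → 'V' (inner finally) → 'T' (after the try/except). Output: RDVT

Answer: RDVT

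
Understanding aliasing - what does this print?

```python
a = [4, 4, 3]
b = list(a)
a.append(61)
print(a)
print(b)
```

Key concept: list() constructor creates copy.
Step by step:
`a = [4, 4, 3]` → a = [4, 4, 3]
`b = list(a)` → b = [4, 4, 3]
`a.append(61)` → a = [4, 4, 3, 61]
`print(a)` → prints [4, 4, 3, 61]
`print(b)` → prints [4, 4, 3]

Answer:
[4, 4, 3, 61]
[4, 4, 3]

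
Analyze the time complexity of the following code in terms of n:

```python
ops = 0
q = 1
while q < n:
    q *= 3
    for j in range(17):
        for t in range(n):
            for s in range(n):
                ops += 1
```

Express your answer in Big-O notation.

Each loop level contributes: log n × 1 × n × n. Multiplying the contributions gives O(n^2 log n).

Answer: O(n^2 log n)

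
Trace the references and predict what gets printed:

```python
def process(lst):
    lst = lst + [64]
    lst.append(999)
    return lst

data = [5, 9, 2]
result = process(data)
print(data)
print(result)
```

Key concept: rebinding parameter vs mutation.
Step by step:
`data = [5, 9, 2]` → data = [5, 9, 2]
`result = process(data)` → result = [5, 9, 2, 64, 999]
`print(data)` → prints [5, 9, 2]
`print(result)` → prints [5, 9, 2, 64, 999]

Answer:
[5, 9, 2]
[5, 9, 2, 64, 999]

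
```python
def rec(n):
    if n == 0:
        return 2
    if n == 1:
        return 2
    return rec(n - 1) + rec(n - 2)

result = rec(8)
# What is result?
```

Build up from base cases: rec(0)=2, rec(1)=2, rec(2)=4, rec(3)=6, rec(4)=10, rec(5)=16, rec(6)=26, ..., rec(8)=68

Answer: 68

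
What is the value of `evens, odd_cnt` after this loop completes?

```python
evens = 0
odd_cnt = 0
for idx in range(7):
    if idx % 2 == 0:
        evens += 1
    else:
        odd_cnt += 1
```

Count evens and odds in range(7)
`evens, odd_cnt` takes the values: (0, 0) → (1, 0) → (1, 1) → (2, 1) → (2, 2) → (3, 2) → (3, 3) → (4, 3)

Answer: 4, 3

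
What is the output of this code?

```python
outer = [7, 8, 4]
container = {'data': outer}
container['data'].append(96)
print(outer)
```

Key concept: dict holds reference to list.
Step by step:
`outer = [7, 8, 4]` → outer = [7, 8, 4]
`container = {'data': outer}` → container = {'data': [7, 8, 4]}
`container['data'].append(96)` → outer = [7, 8, 4, 96]; container = {'data': [7, 8, 4, 96]}
`print(outer)` → prints [7, 8, 4, 96]

Answer: [7, 8, 4, 96]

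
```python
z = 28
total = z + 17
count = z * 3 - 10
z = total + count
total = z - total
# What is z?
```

Trace:
`z = 28` → z = 28
`total = z + 17` → total = 45
`count = z * 3 - 10` → count = 74
`z = total + count` → z = 119
`total = z - total` → total = 74
So z = 119

Answer: 119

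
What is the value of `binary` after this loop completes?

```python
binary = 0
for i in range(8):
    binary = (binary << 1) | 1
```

Build 8 consecutive 1-bits: 0b11111111
`binary` takes the values: 0 → 1 → 3 → 7 → 15 → 31 → 63 → 127 → 255

Answer: 255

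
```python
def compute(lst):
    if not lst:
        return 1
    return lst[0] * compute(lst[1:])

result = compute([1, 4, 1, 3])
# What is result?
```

Product over [1, 4, 1, 3] = 1 * 4 * 1 * 3 = 12

Answer: 12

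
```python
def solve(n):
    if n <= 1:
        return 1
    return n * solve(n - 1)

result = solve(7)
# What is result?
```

solve(7) = 7 * 6 * 5 * 4 * 3 * 2 * 1 = 5040

Answer: 5040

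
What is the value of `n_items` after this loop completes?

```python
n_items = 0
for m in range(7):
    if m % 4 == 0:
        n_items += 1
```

Count numbers divisible by 4 in range(7)
`n_items` takes the values: 0 → 1 → 2

Answer: 2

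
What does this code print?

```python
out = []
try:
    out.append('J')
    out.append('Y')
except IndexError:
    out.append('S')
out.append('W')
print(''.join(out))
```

Execution trace: 'J' (try body) → 'Y' (try body, no exception) → 'W' (after the try/except). Output: JYW

Answer: JYW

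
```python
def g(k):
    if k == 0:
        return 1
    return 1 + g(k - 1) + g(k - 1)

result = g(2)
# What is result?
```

g(k) = 1 + 2·g(k-1), g(0)=1. Closed form: (1+1)·2^2 - 1 = 7.

Answer: 7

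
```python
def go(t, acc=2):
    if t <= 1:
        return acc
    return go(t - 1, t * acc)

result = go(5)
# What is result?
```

Accumulator trace (n, acc): (5, 2) -> (4, 10) -> (3, 40) -> (2, 120) -> (1, 240) -> return 240

Answer: 240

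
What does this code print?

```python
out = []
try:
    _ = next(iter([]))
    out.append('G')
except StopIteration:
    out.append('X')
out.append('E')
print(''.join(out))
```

Execution trace: 'X' (except StopIteration) → 'E' (after the try/except). Output: XE

Answer: XE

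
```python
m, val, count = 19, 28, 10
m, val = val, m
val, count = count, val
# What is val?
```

Trace:
`m, val, count = 19, 28, 10` → m = 19; val = 28; count = 10
`m, val = val, m` → m = 28; val = 19
`val, count = count, val` → val = 10; count = 19
So val = 10

Answer: 10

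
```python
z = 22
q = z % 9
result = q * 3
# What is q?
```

Trace:
`z = 22` → z = 22
`q = z % 9` → q = 4
`result = q * 3` → result = 12
So q = 4

Answer: 4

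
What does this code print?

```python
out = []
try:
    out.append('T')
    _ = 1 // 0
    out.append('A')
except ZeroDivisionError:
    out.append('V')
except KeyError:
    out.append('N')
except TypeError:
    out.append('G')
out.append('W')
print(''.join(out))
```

Execution trace: 'T' (try body) → 'V' (except ZeroDivisionError) → 'W' (after the try/except). Output: TVW

Answer: TVW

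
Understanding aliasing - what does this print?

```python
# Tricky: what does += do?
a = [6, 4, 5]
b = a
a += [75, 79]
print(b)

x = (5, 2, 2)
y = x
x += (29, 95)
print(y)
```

Key concept: += behavior differs for mutable vs immutable.
Step by step:
`a = [6, 4, 5]` → a = [6, 4, 5]
`b = a` → b = [6, 4, 5] (same object as a)
`a += [75, 79]` → a = [6, 4, 5, 75, 79] (same object as b); b = [6, 4, 5, 75, 79] (same object as a)
`print(b)` → prints [6, 4, 5, 75, 79]
`x = (5, 2, 2)` → x = (5, 2, 2)
`y = x` → y = (5, 2, 2)
`x += (29, 95)` → x = (5, 2, 2, 29, 95)
`print(y)` → prints (5, 2, 2)

Answer:
[6, 4, 5, 75, 79]
(5, 2, 2)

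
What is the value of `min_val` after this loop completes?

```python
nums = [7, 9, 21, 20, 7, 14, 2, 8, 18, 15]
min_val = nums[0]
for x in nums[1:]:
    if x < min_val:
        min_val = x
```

Minimum of [7, 9, 21, 20, 7, 14, 2, 8, 18, 15]
`min_val` takes the values: 7 → 2

Answer: 2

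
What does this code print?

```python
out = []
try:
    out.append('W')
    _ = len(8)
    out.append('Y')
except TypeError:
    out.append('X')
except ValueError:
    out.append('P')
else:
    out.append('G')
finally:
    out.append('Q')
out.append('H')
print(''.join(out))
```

Execution trace: 'W' (try body) → 'X' (except TypeError) → 'Q' (finally) → 'H' (after the try/except). Output: WXQH

Answer: WXQH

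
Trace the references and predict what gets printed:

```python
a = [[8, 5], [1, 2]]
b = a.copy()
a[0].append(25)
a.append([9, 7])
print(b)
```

Key concept: shallow copy with nested lists.
Step by step:
`a = [[8, 5], [1, 2]]` → a = [[8, 5], [1, 2]]
`b = a.copy()` → b = [[8, 5], [1, 2]]
`a[0].append(25)` → a = [[8, 5, 25], [1, 2]]; b = [[8, 5, 25], [1, 2]]
`a.append([9, 7])` → a = [[8, 5, 25], [1, 2], [9, 7]]
`print(b)` → prints [[8, 5, 25], [1, 2]]

Answer: [[8, 5, 25], [1, 2]]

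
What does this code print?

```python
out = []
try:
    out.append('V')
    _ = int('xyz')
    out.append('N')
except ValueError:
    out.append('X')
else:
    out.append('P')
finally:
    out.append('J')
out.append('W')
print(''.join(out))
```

Execution trace: 'V' (try body) → 'X' (except ValueError) → 'J' (finally) → 'W' (after the try/except). Output: VXJW

Answer: VXJW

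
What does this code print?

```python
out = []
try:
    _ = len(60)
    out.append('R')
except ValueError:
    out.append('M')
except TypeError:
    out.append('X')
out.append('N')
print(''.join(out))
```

Execution trace: 'X' (except TypeError) → 'N' (after the try/except). Output: XN

Answer: XN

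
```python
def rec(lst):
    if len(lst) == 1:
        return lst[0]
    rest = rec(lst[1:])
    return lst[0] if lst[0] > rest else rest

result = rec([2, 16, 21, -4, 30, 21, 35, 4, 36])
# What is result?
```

Recursive max over [2, 16, 21, -4, 30, 21, 35, 4, 36] = 36

Answer: 36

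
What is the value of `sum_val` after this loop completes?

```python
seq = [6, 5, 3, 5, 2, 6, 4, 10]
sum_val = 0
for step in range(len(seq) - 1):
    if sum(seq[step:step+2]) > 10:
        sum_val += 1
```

Count windows with sum > 10
`sum_val` takes the values: 0 → 1 → 2

Answer: 2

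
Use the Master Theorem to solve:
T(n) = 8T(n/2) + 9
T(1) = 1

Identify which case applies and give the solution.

a=8, b=2, f(n)=9. log_2(8) = 3. Since c=0 < 3, Case 1 applies: T(n) = Θ(n^log_b(a)) = O(n^3).

Answer: O(n^3) - Case 1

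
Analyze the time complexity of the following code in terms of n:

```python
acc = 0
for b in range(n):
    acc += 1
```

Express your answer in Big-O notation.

Each loop level contributes: n. Multiplying the contributions gives O(n).

Answer: O(n)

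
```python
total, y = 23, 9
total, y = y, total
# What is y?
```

Trace:
`total, y = 23, 9` → total = 23; y = 9
`total, y = y, total` → total = 9; y = 23
So y = 23

Answer: 23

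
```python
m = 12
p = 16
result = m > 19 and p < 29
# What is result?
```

Trace:
`m = 12` → m = 12
`p = 16` → p = 16
`result = m > 19 and p < 29` → result = False
So result = False

Answer: False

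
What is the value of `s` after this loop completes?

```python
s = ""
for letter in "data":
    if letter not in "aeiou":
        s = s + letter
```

Remove vowels from 'data'
`s` takes the values: "" → "d" → "dt"

Answer: "dt"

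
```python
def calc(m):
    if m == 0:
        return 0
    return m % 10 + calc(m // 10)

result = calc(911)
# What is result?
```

Sum of digits of 911: 1 + 1 + 9 = 11

Answer: 11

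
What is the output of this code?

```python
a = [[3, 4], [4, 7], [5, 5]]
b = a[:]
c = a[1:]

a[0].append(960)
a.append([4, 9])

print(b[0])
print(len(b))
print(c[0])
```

Key concept: slice with nested mutation.
Step by step:
`a = [[3, 4], [4, 7], [5, 5]]` → a = [[3, 4], [4, 7], [5, 5]]
`b = a[:]` → b = [[3, 4], [4, 7], [5, 5]]
`c = a[1:]` → c = [[4, 7], [5, 5]]
`a[0].append(960)` → a = [[3, 4, 960], [4, 7], [5, 5]]; b = [[3, 4, 960], [4, 7], [5, 5]]
`a.append([4, 9])` → a = [[3, 4, 960], [4, 7], [5, 5], [4, 9]]
`print(b[0])` → prints [3, 4, 960]
`print(len(b))` → prints 3
`print(c[0])` → prints [4, 7]

Answer:
[3, 4, 960]
3
[4, 7]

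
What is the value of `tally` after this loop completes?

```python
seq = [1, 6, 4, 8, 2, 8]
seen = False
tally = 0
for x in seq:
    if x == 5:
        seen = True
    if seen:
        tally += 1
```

Count elements after first 5 in [1, 6, 4, 8, 2, 8]
`tally` takes the values: 0

Answer: 0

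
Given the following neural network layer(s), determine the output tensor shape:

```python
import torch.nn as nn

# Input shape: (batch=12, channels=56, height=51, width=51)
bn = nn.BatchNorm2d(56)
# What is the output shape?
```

Input: (12, 56, 51, 51) -> Output: (12, 56, 51, 51)

Answer: (12, 56, 51, 51)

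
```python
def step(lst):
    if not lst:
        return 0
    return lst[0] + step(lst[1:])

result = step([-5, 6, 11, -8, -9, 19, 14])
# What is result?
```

(-5) + 6 + 11 + (-8) + (-9) + 19 + 14 + 0 = 28

Answer: 28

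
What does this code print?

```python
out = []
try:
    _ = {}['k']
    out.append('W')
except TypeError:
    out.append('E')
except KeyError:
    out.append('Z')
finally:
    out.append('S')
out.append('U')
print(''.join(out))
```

Execution trace: 'Z' (except KeyError) → 'S' (finally) → 'U' (after the try/except). Output: ZSU

Answer: ZSU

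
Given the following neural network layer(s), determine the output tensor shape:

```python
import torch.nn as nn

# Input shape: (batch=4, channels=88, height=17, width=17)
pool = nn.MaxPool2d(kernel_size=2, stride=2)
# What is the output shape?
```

Input: (4, 88, 17, 17) -> Output: (4, 88, 8, 8)

Answer: (4, 88, 8, 8)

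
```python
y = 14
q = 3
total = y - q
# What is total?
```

Trace:
`y = 14` → y = 14
`q = 3` → q = 3
`total = y - q` → total = 11
So total = 11

Answer: 11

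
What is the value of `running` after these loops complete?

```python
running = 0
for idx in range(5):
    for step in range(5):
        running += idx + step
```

Sum of all idx+step for idx,step in 5x5
`running` takes the values: 0 → 1 → 3 → 6 → 10 → 11 → 13 → 16 → 20 → 25 → 27 → 30 → 34 → 39 → 45 → 48 → 52 → 57 → 63 → 70 → 74 → 79 → 85 → 92 → 100

Answer: 100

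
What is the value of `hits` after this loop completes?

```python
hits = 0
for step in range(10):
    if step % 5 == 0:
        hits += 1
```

Count numbers divisible by 5 in range(10)
`hits` takes the values: 0 → 1 → 2

Answer: 2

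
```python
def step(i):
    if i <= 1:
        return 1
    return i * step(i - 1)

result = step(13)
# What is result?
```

step(13) = 13 * 12 * 11 * 10 * 9 * 8 * 7 * 6 * 5 * 4 * 3 * 2 * 1 = 6227020800

Answer: 6227020800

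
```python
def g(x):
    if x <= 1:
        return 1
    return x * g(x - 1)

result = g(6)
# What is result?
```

g(6) = 6 * 5 * 4 * 3 * 2 * 1 = 720

Answer: 720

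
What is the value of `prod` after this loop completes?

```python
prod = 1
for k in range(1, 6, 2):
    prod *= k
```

Product of 1, 3, 5, ... up to 5
`prod` takes the values: 1 → 3 → 15

Answer: 15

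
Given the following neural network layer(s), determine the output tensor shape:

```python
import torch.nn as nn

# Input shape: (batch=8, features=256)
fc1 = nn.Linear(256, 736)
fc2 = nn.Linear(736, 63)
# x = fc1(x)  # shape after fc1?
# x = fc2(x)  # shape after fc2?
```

Input: (8, 256) -> after fc1: (8, 736) -> Output: (8, 63)

Answer: (8, 63)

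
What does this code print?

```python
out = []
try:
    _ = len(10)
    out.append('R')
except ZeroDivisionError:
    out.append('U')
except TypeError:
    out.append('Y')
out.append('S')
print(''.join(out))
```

Execution trace: 'Y' (except TypeError) → 'S' (after the try/except). Output: YS

Answer: YS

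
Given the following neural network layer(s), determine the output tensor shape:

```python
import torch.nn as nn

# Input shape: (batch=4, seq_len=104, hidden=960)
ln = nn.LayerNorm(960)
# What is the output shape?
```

Input: (4, 104, 960) -> Output: (4, 104, 960)

Answer: (4, 104, 960)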